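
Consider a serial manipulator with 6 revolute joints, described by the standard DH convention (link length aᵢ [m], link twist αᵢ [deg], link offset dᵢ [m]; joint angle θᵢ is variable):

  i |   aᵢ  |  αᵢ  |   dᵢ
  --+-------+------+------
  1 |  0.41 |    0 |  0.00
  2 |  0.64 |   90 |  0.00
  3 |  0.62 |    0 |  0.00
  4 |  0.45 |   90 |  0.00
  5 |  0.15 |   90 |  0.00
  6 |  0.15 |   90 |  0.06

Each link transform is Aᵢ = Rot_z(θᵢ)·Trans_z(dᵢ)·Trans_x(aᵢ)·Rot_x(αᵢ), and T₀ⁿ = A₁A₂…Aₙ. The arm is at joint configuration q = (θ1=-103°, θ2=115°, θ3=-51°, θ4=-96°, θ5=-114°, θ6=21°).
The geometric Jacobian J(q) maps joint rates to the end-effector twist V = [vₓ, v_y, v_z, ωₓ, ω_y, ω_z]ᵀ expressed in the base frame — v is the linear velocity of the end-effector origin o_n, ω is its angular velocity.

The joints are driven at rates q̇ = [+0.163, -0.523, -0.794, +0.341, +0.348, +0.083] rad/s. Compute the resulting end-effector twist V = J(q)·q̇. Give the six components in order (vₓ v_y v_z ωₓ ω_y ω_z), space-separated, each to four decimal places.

-0.3018 -0.3185 -0.2281 -0.2104 0.3839 -0.0268

o_n = [0.6094, -0.0044, -0.5877]
J₁: ẑ×o_n = [0.0044, 0.6094, -0.0000], ω = ẑ
J2: z=[0.0000, 0.0000, 1.0000] o=[-0.0922, -0.3995, 0.0000] → [-0.3951, 0.7016, 0.0000, 0.0000, 0.0000, 1.0000]
J3: z=[0.2079, -0.9781, 0.0000] o=[0.5338, -0.2664, 0.0000] → [0.5749, 0.1222, 0.1284, 0.2079, -0.9781, 0.0000]
J4: z=[0.2079, -0.9781, 0.0000] o=[0.9154, -0.1853, -0.4818] → [0.1036, 0.0220, -0.2618, 0.2079, -0.9781, 0.0000]
J5: z=[-0.5327, -0.1132, 0.8387] o=[0.5463, -0.2638, -0.7269] → [-0.2333, 0.1271, -0.1310, -0.5327, -0.1132, 0.8387]
J6: z=[0.8340, -0.2386, 0.4976] o=[0.5678, -0.1191, -0.6937] → [-0.0823, -0.0677, 0.1055, 0.8340, -0.2386, 0.4976]
V = J·q̇ = [-0.3018, -0.3185, -0.2281, -0.2104, 0.3839, -0.0268]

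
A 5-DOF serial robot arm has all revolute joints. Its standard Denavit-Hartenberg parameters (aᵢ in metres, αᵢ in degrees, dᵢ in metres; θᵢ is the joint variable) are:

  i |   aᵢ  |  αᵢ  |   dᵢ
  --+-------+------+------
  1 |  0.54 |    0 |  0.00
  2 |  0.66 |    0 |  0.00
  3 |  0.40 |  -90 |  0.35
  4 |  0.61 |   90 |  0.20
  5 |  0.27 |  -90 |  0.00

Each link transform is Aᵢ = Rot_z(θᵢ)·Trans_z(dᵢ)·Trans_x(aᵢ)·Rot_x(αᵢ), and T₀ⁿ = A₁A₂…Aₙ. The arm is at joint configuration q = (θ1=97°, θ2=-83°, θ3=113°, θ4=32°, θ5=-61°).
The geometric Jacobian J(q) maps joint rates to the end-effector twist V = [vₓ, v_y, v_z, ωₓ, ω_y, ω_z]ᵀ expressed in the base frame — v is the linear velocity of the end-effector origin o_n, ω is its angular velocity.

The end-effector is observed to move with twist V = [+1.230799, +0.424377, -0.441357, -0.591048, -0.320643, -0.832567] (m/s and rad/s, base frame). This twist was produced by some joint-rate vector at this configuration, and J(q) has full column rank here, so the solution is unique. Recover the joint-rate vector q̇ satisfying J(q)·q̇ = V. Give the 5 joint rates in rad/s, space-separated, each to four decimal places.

-0.5210 0.5180 -0.9890 0.6650 0.1880

o_n = [-0.0154, 1.5386, -0.0426]
J₁: ẑ×o_n = [-1.5386, -0.0154, 0.0000], ω = ẑ
J2: z=[0.0000, 0.0000, 1.0000] o=[-0.0658, 0.5360, 0.0000] → [-1.0027, 0.0504, 0.0000, 0.0000, 0.0000, 1.0000]
J3: z=[0.0000, 0.0000, 1.0000] o=[0.5746, 0.6956, 0.0000] → [-0.8430, -0.5900, 0.0000, 0.0000, 0.0000, 1.0000]
J4: z=[-0.7986, -0.6018, 0.0000] o=[0.3339, 1.0151, 0.3500] → [0.2363, -0.3136, -0.6283, -0.7986, -0.6018, 0.0000]
J5: z=[-0.3189, 0.4232, 0.8480] o=[-0.1372, 1.3079, 0.0267] → [-0.2251, 0.0812, -0.1251, -0.3189, 0.4232, 0.8480]
q̇ = J⁺·V = [-0.5210, 0.5180, -0.9890, 0.6650, 0.1880]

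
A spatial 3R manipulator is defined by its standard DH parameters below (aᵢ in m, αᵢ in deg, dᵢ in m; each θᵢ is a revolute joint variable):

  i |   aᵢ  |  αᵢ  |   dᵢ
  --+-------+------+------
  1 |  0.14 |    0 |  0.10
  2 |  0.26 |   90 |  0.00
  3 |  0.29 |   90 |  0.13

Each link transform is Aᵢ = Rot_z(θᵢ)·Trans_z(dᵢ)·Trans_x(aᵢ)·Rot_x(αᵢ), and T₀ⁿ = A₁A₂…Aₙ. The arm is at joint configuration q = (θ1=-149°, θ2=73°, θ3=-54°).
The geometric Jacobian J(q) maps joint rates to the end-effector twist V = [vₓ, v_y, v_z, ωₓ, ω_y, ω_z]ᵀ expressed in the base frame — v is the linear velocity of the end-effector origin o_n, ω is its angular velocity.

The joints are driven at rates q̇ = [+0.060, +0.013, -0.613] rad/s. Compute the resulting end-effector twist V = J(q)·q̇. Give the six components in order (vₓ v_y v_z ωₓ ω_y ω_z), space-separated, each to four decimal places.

0.0023 0.1307 -0.1045 0.5948 0.1483 0.0730

o_n = [-0.1420, -0.5212, -0.1346]
J₁: ẑ×o_n = [0.5212, -0.1420, 0.0000], ω = ẑ
J2: z=[0.0000, 0.0000, 1.0000] o=[-0.1200, -0.0721, 0.1000] → [0.4491, -0.0220, 0.0000, 0.0000, 0.0000, 1.0000]
J3: z=[-0.9703, -0.2419, 0.0000] o=[-0.0571, -0.3244, 0.1000] → [0.0568, -0.2276, 0.1705, -0.9703, -0.2419, 0.0000]
V = J·q̇ = [0.0023, 0.1307, -0.1045, 0.5948, 0.1483, 0.0730]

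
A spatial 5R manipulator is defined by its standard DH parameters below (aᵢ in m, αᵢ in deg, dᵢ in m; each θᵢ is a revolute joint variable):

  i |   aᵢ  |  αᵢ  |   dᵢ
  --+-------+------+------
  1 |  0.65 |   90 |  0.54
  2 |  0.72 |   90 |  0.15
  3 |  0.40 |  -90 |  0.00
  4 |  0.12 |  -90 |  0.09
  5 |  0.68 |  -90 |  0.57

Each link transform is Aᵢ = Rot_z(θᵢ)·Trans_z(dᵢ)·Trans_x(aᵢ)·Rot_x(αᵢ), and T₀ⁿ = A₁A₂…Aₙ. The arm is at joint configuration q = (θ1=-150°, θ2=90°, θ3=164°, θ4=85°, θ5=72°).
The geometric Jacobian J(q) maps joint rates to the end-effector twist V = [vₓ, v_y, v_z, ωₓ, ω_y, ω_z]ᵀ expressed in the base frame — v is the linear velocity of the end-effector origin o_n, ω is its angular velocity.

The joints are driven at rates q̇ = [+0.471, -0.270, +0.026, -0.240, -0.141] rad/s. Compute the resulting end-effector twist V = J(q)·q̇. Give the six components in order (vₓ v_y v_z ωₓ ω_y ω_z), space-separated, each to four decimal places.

o_n = [-0.5585, 0.4244, 1.5471]
J₁: ẑ×o_n = [-0.4244, -0.5585, 0.0000], ω = ẑ
J2: z=[-0.5000, 0.8660, 0.0000] o=[-0.5629, -0.3250, 0.5400] → [0.8722, 0.5036, -0.3786, -0.5000, 0.8660, 0.0000]
J3: z=[-0.8660, -0.5000, -0.0000] o=[-0.6379, -0.1951, 1.2600] → [-0.1436, 0.2487, -0.4968, -0.8660, -0.5000, -0.0000]
J4: z=[0.4806, -0.8325, -0.2756] o=[-0.6930, -0.0996, 0.8755] → [-0.4147, -0.3599, 0.3639, 0.4806, -0.8325, -0.2756]
J5: z=[0.2128, -0.1942, 0.9576] o=[-0.5477, -0.1123, 0.8406] → [-0.6512, -0.1607, 0.1121, 0.2128, -0.1942, 0.9576]
V = J·q̇ = [-0.2478, -0.2835, -0.0138, -0.0329, -0.0196, 0.4021]

-0.2478 -0.2835 -0.0138 -0.0329 -0.0196 0.4021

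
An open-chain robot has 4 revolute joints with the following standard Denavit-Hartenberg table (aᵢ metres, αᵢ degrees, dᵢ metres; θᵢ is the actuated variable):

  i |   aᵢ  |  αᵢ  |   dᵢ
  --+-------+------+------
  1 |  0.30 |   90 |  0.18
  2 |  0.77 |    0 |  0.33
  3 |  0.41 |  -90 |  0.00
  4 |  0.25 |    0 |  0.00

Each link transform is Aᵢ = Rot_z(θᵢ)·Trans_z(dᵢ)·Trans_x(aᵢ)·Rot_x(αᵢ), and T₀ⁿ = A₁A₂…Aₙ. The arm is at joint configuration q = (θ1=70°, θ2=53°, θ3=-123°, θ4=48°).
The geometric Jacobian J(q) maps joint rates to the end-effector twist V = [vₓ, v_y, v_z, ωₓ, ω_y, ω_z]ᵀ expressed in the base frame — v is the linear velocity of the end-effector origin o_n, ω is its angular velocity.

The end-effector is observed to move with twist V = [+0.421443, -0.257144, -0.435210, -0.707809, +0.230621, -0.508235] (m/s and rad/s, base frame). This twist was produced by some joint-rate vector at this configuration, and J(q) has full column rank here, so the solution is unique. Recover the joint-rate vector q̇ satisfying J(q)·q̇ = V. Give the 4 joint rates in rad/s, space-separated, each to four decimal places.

o_n = [0.4641, 0.8536, 0.2525]
J₁: ẑ×o_n = [-0.8536, 0.4641, 0.0000], ω = ẑ
J2: z=[0.9397, -0.3420, 0.0000] o=[0.1026, 0.2819, 0.1800] → [-0.0248, -0.0681, 0.6608, 0.9397, -0.3420, 0.0000]
J3: z=[0.9397, -0.3420, 0.0000] o=[0.5712, 0.6045, 0.7949] → [0.1855, 0.5098, 0.1974, 0.9397, -0.3420, 0.0000]
J4: z=[0.3214, 0.8830, 0.3420] o=[0.6192, 0.7363, 0.4097] → [-0.1789, -0.0025, 0.1746, 0.3214, 0.8830, 0.3420]
q̇ = J⁺·V = [-0.4990, -0.6120, -0.1320, -0.0270]

-0.4990 -0.6120 -0.1320 -0.0270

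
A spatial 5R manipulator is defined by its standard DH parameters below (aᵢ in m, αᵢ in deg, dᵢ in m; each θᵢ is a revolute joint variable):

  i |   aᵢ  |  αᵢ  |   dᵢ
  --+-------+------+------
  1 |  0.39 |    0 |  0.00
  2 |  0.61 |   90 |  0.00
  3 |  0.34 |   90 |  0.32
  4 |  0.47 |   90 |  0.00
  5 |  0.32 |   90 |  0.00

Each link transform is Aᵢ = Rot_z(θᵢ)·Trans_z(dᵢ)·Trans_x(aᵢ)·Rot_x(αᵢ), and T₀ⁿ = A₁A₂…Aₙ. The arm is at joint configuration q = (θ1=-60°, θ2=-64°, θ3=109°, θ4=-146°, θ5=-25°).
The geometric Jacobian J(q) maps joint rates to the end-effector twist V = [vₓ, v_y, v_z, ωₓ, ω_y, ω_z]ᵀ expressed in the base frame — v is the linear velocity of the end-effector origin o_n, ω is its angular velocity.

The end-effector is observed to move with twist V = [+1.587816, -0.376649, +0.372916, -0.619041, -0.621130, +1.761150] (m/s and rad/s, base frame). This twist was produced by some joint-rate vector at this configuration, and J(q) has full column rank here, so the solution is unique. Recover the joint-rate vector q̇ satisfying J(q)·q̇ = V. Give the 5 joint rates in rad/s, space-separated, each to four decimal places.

o_n = [-0.0404, -0.8745, -0.3183]
J₁: ẑ×o_n = [0.8745, -0.0404, 0.0000], ω = ẑ
J2: z=[0.0000, 0.0000, 1.0000] o=[0.1950, -0.3377, 0.0000] → [0.5367, -0.2354, 0.0000, 0.0000, 0.0000, 1.0000]
J3: z=[-0.8290, 0.5592, 0.0000] o=[-0.1461, -0.8435, 0.0000] → [-0.1780, -0.2639, -0.0334, -0.8290, 0.5592, 0.0000]
J4: z=[-0.5287, -0.7839, 0.3256] o=[-0.3495, -0.5728, 0.3215] → [0.5997, -0.2376, 0.4018, -0.5287, -0.7839, 0.3256]
J5: z=[-0.7891, 0.3127, -0.5287] o=[-0.2026, -0.8249, -0.0469] → [-0.1111, -0.2999, -0.0116, -0.7891, 0.3127, -0.5287]
q̇ = J⁺·V = [0.9880, 0.3560, 0.3350, 0.9500, -0.2040]

0.9880 0.3560 0.3350 0.9500 -0.2040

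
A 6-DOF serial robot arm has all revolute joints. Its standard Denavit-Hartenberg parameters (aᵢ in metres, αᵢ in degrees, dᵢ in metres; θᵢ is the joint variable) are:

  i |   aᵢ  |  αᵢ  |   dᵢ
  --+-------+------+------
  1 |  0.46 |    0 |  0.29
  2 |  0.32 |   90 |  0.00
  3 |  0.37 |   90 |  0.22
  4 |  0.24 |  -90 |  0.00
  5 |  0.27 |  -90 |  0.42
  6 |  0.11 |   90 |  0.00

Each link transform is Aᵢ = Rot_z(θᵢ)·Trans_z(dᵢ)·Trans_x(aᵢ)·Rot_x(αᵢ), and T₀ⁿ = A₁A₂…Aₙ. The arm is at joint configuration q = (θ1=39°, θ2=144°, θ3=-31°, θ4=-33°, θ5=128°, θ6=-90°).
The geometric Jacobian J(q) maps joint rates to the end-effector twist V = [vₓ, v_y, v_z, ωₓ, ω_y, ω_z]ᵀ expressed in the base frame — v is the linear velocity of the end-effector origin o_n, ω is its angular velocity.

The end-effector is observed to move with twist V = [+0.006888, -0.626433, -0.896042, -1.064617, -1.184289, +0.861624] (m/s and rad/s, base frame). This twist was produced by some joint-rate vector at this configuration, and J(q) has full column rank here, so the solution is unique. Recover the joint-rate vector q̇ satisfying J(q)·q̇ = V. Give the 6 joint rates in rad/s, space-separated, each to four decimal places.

-0.4320 0.6600 -0.9260 -0.6190 0.1790 -0.8180

o_n = [-0.7209, 0.8581, 0.1013]
J₁: ẑ×o_n = [-0.8581, -0.7209, 0.0000], ω = ẑ
J2: z=[0.0000, 0.0000, 1.0000] o=[0.3575, 0.2895, 0.2900] → [-0.5687, -1.0784, 0.0000, 0.0000, 0.0000, 1.0000]
J3: z=[-0.0523, 0.9986, 0.0000] o=[0.0379, 0.2727, 0.2900] → [-0.1885, -0.0099, 0.7272, -0.0523, 0.9986, 0.0000]
J4: z=[0.5143, 0.0270, -0.8572] o=[-0.2903, 0.4758, 0.0994] → [0.3277, 0.3682, 0.2082, 0.5143, 0.0270, -0.8572]
J5: z=[-0.5101, 0.8131, -0.2805] o=[-0.4558, 0.3363, -0.0042] → [0.2322, 0.1282, -0.0506, -0.5101, 0.8131, -0.2805]
J6: z=[0.8599, 0.4748, -0.1873] o=[-0.6648, 0.7687, 0.1321] → [0.0021, 0.0370, 0.1036, 0.8599, 0.4748, -0.1873]
q̇ = J⁺·V = [-0.4320, 0.6600, -0.9260, -0.6190, 0.1790, -0.8180]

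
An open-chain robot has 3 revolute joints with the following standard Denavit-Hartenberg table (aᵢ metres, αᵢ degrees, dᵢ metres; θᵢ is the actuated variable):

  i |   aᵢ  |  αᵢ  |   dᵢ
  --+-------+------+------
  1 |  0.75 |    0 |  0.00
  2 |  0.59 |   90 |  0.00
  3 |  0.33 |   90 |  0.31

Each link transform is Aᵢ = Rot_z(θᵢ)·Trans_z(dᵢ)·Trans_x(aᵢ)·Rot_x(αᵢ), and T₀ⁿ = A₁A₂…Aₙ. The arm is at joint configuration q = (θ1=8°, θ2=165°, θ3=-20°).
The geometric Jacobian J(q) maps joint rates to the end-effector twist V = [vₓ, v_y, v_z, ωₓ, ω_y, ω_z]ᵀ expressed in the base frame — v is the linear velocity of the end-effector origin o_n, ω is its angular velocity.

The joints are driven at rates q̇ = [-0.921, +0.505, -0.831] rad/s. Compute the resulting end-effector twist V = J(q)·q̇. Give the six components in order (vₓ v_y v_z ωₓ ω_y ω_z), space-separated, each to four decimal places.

o_n = [-0.1129, 0.5218, -0.1129]
J₁: ẑ×o_n = [-0.5218, -0.1129, 0.0000], ω = ẑ
J2: z=[0.0000, 0.0000, 1.0000] o=[0.7427, 0.1044, 0.0000] → [-0.4174, -0.8556, 0.0000, 0.0000, 0.0000, 1.0000]
J3: z=[0.1219, 0.9925, 0.0000] o=[0.1571, 0.1763, 0.0000] → [-0.1120, 0.0138, 0.3101, 0.1219, 0.9925, 0.0000]
V = J·q̇ = [0.3629, -0.3395, -0.2577, -0.1013, -0.8248, -0.4160]

0.3629 -0.3395 -0.2577 -0.1013 -0.8248 -0.4160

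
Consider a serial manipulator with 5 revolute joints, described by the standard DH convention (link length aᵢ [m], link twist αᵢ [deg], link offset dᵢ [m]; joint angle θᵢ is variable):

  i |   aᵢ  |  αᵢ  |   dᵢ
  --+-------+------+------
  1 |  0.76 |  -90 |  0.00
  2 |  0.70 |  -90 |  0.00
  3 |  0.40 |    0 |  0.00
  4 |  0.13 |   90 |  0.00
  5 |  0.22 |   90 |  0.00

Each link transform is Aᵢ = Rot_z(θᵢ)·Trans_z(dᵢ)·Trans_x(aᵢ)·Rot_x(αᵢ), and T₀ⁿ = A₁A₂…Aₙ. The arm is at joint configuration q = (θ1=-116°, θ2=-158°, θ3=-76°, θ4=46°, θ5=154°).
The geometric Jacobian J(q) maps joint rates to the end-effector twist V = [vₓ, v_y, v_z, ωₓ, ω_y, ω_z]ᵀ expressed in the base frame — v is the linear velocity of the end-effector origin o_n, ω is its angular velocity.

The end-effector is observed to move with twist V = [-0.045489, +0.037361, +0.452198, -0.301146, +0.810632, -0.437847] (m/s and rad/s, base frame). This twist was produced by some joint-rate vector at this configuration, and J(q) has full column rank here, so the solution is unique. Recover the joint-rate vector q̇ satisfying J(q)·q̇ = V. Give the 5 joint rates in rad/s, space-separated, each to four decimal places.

-0.2960 0.2400 0.5330 -0.8880 -1.0000

o_n = [0.2694, -0.2557, 0.3659]
J₁: ẑ×o_n = [0.2557, 0.2694, -0.0000], ω = ẑ
J2: z=[0.8988, -0.4384, 0.0000] o=[-0.3332, -0.6831, 0.0000] → [-0.1604, -0.3289, 0.6482, 0.8988, -0.4384, 0.0000]
J3: z=[-0.1642, -0.3367, 0.9272] o=[-0.0486, -0.0997, 0.2622] → [0.1097, 0.3119, 0.1327, -0.1642, -0.3367, 0.9272]
J4: z=[-0.1642, -0.3367, 0.9272] o=[0.3395, -0.1892, 0.2985] → [0.0390, -0.0539, -0.0127, -0.1642, -0.3367, 0.9272]
J5: z=[0.5752, -0.7963, -0.1873] o=[0.4437, -0.1239, 0.3406] → [-0.0448, 0.0181, -0.2146, 0.5752, -0.7963, -0.1873]
q̇ = J⁺·V = [-0.2960, 0.2400, 0.5330, -0.8880, -1.0000]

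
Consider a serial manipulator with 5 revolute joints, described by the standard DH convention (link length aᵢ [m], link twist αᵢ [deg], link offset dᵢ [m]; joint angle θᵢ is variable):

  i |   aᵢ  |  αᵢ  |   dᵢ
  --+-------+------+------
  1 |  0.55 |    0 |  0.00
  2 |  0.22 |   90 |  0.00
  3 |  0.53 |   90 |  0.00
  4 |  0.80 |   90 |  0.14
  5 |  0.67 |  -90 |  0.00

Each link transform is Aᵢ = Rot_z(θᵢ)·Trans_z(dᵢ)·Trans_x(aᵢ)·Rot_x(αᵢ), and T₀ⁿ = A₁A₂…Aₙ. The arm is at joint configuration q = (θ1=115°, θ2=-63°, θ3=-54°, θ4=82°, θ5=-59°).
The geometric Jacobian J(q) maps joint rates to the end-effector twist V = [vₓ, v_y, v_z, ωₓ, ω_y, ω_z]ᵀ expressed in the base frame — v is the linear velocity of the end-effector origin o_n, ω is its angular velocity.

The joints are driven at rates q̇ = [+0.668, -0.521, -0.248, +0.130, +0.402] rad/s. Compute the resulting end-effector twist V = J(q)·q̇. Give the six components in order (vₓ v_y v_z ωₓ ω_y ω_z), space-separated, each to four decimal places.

-0.3040 -0.2900 -0.1759 -0.1602 0.2886 -0.2515

o_n = [1.2623, 0.5699, -0.3024]
J₁: ẑ×o_n = [-0.5699, 1.2623, 0.0000], ω = ẑ
J2: z=[0.0000, 0.0000, 1.0000] o=[-0.2324, 0.4985, 0.0000] → [-0.0714, 1.4948, 0.0000, 0.0000, 0.0000, 1.0000]
J3: z=[0.7880, -0.6157, 0.0000] o=[-0.0970, 0.6718, 0.0000] → [0.1862, 0.2383, 0.7566, 0.7880, -0.6157, 0.0000]
J4: z=[-0.4981, -0.6375, -0.5878] o=[0.0948, 0.9173, -0.4288] → [-0.2848, -0.6233, 0.9174, -0.4981, -0.6375, -0.5878]
J5: z=[0.2487, 0.5444, -0.8011] o=[0.6896, 0.3919, -0.6011] → [0.3052, -0.5331, -0.2675, 0.2487, 0.5444, -0.8011]
V = J·q̇ = [-0.3040, -0.2900, -0.1759, -0.1602, 0.2886, -0.2515]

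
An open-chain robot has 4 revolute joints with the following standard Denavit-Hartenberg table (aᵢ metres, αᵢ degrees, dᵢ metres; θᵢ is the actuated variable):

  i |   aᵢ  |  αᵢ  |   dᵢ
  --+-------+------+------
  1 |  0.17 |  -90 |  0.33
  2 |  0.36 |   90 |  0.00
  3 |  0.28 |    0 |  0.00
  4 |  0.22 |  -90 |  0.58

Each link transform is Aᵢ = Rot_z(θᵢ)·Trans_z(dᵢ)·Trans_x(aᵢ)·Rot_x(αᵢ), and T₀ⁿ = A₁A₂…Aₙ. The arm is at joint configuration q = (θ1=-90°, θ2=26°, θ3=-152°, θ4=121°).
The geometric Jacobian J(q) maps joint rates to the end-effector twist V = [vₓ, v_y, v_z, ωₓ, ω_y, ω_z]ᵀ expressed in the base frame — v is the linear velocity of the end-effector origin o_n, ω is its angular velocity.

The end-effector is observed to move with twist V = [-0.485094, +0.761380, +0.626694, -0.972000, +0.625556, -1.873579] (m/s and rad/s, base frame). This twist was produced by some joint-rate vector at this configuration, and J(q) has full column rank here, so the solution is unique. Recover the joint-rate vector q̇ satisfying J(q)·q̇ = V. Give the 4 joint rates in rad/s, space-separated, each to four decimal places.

-0.5910 -0.9720 -0.7880 -0.6390

o_n = [-0.2448, -0.6951, 0.7192]
J₁: ẑ×o_n = [0.6951, -0.2448, 0.0000], ω = ẑ
J2: z=[1.0000, 0.0000, 0.0000] o=[0.0000, -0.1700, 0.3300] → [0.0000, -0.3892, -0.5251, 1.0000, 0.0000, 0.0000]
J3: z=[0.0000, -0.4384, 0.8988] o=[0.0000, -0.4936, 0.1722] → [-0.0586, -0.2200, -0.1073, 0.0000, -0.4384, 0.8988]
J4: z=[0.0000, -0.4384, 0.8988] o=[-0.1315, -0.2714, 0.2806] → [0.1886, -0.1018, -0.0497, 0.0000, -0.4384, 0.8988]
q̇ = J⁺·V = [-0.5910, -0.9720, -0.7880, -0.6390]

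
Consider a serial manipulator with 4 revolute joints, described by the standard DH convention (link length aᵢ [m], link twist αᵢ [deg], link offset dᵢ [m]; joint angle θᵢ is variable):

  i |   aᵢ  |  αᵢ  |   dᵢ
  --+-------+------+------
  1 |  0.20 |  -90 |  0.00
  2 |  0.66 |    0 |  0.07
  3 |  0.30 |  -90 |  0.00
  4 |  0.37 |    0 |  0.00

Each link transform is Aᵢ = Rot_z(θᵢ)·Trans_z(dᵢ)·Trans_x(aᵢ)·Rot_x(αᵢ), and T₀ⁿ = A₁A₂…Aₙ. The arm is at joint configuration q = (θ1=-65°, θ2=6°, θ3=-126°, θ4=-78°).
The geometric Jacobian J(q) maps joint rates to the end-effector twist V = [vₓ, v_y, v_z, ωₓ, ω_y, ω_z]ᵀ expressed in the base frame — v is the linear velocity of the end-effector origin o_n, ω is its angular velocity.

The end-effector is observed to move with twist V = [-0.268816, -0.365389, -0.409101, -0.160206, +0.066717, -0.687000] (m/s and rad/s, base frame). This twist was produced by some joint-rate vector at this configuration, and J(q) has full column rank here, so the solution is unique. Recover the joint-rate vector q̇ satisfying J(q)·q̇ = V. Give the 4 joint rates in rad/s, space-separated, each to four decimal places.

-0.6130 0.5190 -0.6360 -0.1480

o_n = [0.6737, -0.4228, 0.2574]
J₁: ẑ×o_n = [0.4228, 0.6737, -0.0000], ω = ẑ
J2: z=[0.9063, 0.4226, 0.0000] o=[0.0845, -0.1813, 0.0000] → [0.1088, -0.2333, -0.4679, 0.9063, 0.4226, 0.0000]
J3: z=[0.9063, 0.4226, 0.0000] o=[0.4254, -0.7466, -0.0690] → [0.1380, -0.2958, 0.1885, 0.9063, 0.4226, 0.0000]
J4: z=[0.3660, -0.7849, 0.5000] o=[0.3620, -0.6106, 0.1908] → [-0.1462, 0.1315, 0.3134, 0.3660, -0.7849, 0.5000]
q̇ = J⁺·V = [-0.6130, 0.5190, -0.6360, -0.1480]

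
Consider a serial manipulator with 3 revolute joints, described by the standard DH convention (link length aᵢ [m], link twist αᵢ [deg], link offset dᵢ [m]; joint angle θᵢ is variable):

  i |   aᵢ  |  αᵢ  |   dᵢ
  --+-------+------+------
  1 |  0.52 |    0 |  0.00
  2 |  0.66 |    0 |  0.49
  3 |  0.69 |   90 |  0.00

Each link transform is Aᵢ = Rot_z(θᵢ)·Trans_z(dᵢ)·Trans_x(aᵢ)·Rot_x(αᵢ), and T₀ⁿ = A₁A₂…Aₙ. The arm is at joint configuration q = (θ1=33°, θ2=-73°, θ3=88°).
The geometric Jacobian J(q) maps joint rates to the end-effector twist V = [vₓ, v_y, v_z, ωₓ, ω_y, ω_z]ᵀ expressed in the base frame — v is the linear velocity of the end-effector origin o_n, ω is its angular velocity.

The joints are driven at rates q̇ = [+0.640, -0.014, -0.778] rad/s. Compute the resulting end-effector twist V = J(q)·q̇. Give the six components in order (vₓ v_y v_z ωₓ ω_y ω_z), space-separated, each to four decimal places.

0.1623 0.5254 0.0000 0.0000 0.0000 -0.1520

o_n = [1.4034, 0.3717, 0.4900]
J₁: ẑ×o_n = [-0.3717, 1.4034, 0.0000], ω = ẑ
J2: z=[0.0000, 0.0000, 1.0000] o=[0.4361, 0.2832, 0.0000] → [-0.0885, 0.9673, 0.0000, 0.0000, 0.0000, 1.0000]
J3: z=[0.0000, 0.0000, 1.0000] o=[0.9417, -0.1410, 0.4900] → [-0.5128, 0.4617, 0.0000, 0.0000, 0.0000, 1.0000]
V = J·q̇ = [0.1623, 0.5254, 0.0000, 0.0000, 0.0000, -0.1520]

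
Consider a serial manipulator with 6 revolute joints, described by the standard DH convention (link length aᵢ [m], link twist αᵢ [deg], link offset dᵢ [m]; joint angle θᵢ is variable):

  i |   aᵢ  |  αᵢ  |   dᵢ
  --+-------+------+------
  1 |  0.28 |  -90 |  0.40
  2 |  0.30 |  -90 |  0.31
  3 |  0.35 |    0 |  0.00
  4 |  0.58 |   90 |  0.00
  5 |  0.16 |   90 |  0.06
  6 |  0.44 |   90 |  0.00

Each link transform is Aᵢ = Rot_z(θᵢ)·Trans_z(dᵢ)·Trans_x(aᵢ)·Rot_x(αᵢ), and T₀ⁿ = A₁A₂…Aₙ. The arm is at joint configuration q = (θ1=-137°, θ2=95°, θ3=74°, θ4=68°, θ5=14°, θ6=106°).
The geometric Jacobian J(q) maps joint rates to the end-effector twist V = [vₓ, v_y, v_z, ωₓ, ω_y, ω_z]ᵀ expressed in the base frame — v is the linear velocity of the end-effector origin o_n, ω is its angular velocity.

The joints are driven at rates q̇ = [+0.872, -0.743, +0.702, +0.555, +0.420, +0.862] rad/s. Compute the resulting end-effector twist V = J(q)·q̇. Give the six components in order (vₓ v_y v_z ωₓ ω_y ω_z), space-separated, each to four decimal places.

o_n = [-0.7216, 0.4035, 0.1944]
J₁: ẑ×o_n = [-0.4035, -0.7216, 0.0000], ω = ẑ
J2: z=[0.6820, -0.7314, 0.0000] o=[-0.2048, -0.1910, 0.4000] → [0.1503, 0.1402, 0.0274, 0.6820, -0.7314, 0.0000]
J3: z=[0.7286, 0.6794, 0.0872] o=[0.0258, -0.3998, 0.1011] → [-0.0066, -0.1331, 1.0931, 0.7286, 0.6794, 0.0872]
J4: z=[0.7286, 0.6794, 0.0872] o=[-0.1975, -0.1481, 0.0050] → [0.0806, -0.1837, 0.7579, 0.7286, 0.6794, 0.0872]
J5: z=[-0.4982, 0.6129, -0.6133] o=[-0.4702, 0.0859, 0.4603] → [0.0318, 0.0217, -0.0041, -0.4982, 0.6129, -0.6133]
J6: z=[-0.8207, -0.5616, 0.1053] o=[-0.5449, 0.2116, 0.5488] → [0.1788, -0.3094, -0.2567, -0.8207, -0.5616, 0.1053]
V = J·q̇ = [-0.2559, -1.1864, 0.9446, -0.5076, 1.1707, 0.8148]

-0.2559 -1.1864 0.9446 -0.5076 1.1707 0.8148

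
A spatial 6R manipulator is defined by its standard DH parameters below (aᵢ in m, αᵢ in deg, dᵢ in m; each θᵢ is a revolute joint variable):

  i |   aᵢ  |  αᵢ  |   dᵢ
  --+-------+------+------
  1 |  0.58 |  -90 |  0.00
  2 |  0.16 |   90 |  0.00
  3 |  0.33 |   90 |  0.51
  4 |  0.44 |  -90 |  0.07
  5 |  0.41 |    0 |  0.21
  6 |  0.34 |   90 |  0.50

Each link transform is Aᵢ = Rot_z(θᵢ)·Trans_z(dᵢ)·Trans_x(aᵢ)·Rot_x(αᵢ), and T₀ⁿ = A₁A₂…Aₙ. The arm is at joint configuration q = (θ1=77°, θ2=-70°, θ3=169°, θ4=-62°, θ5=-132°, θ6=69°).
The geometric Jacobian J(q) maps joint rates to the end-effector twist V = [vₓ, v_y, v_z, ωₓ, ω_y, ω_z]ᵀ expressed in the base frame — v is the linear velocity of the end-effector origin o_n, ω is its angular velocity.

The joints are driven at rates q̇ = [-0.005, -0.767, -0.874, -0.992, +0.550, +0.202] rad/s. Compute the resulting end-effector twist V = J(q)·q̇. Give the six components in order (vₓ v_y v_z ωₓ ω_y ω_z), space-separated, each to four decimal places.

-0.5181 1.8331 -0.4881 1.6181 -0.1664 -0.9735

o_n = [-0.9034, -0.0169, -0.5576]
J₁: ẑ×o_n = [0.0169, -0.9034, 0.0000], ω = ẑ
J2: z=[-0.9744, 0.2250, 0.0000] o=[0.1305, 0.5651, 0.0000] → [-0.1254, -0.5433, 0.7997, -0.9744, 0.2250, 0.0000]
J3: z=[-0.2114, -0.9156, 0.3420] o=[0.1428, 0.6185, 0.1504] → [0.8655, -0.5075, -0.8236, -0.2114, -0.9156, 0.3420]
J4: z=[-0.9418, 0.2844, 0.1793] o=[-0.0513, 0.0577, 0.0204] → [-0.1510, -0.6971, 0.3126, -0.9418, 0.2844, 0.1793]
J5: z=[-0.3301, -0.6808, -0.6539] o=[-0.0891, 0.3746, -0.2905] → [-0.0742, 0.4443, -0.4251, -0.3301, -0.6808, -0.6539]
J6: z=[-0.3301, -0.6808, -0.6539] o=[-0.4629, 0.1331, -0.1715] → [0.1647, 0.1606, -0.2504, -0.3301, -0.6808, -0.6539]
V = J·q̇ = [-0.5181, 1.8331, -0.4881, 1.6181, -0.1664, -0.9735]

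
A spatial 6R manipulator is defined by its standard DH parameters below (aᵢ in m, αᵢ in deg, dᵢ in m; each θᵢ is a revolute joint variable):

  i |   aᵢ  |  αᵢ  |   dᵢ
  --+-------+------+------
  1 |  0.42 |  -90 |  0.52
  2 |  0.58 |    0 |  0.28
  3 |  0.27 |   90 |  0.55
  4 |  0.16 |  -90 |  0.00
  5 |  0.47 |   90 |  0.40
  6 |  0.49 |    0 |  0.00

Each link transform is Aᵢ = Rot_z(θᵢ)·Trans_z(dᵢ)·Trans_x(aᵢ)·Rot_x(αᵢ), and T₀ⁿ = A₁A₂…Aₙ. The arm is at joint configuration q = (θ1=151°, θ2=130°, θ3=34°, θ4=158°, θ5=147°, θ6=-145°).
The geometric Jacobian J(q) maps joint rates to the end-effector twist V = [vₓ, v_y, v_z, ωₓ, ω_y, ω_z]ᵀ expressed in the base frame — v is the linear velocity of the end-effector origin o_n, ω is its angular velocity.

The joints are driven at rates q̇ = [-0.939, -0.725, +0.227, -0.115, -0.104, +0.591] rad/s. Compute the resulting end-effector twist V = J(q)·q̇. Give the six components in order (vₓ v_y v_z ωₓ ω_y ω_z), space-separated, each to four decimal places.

-0.8379 0.1576 -0.3020 0.0653 0.2851 -0.2805

o_n = [-0.2901, -0.7060, 0.0757]
J₁: ẑ×o_n = [0.7060, -0.2901, 0.0000], ω = ẑ
J2: z=[-0.4848, -0.8746, 0.0000] o=[-0.3673, 0.2036, 0.5200] → [0.3886, -0.2154, 0.5085, -0.4848, -0.8746, 0.0000]
J3: z=[-0.4848, -0.8746, 0.0000] o=[-0.1770, -0.2220, 0.0757] → [0.0000, -0.0000, 0.1357, -0.4848, -0.8746, 0.0000]
J4: z=[-0.2411, 0.1336, -0.9613] o=[-0.2167, -0.8289, 0.0013] → [0.1281, 0.0885, -0.0198, -0.2411, 0.1336, -0.9613]
J5: z=[0.1346, 0.9855, 0.1033] o=[-0.3704, -0.8122, 0.0422] → [0.0220, 0.0038, -0.0649, 0.1346, 0.9855, 0.1033]
J6: z=[-0.3213, -0.0552, 0.9454] o=[0.1239, -0.4934, 0.2288] → [0.2094, -0.4406, 0.0455, -0.3213, -0.0552, 0.9454]
V = J·q̇ = [-0.8379, 0.1576, -0.3020, 0.0653, 0.2851, -0.2805]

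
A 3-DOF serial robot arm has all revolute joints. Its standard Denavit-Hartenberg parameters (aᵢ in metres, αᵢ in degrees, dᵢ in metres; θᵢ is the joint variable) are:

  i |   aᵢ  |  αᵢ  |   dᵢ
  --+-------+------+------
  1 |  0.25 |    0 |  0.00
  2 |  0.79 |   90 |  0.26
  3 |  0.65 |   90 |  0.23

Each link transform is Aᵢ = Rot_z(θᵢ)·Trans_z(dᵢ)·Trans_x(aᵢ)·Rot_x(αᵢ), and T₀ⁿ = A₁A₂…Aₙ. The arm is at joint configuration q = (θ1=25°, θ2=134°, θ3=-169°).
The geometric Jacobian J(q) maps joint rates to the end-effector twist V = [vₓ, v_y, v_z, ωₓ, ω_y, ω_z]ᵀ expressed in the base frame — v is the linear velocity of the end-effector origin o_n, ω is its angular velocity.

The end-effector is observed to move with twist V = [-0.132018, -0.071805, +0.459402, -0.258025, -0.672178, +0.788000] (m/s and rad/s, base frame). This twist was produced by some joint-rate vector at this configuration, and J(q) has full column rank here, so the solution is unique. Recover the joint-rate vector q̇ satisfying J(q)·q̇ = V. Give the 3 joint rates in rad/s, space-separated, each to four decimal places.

0.0310 0.7570 -0.7200

o_n = [0.1672, 0.3748, 0.1360]
J₁: ẑ×o_n = [-0.3748, 0.1672, 0.0000], ω = ẑ
J2: z=[0.0000, 0.0000, 1.0000] o=[0.2266, 0.1057, 0.0000] → [-0.2692, -0.0594, 0.0000, 0.0000, 0.0000, 1.0000]
J3: z=[0.3584, 0.9336, 0.0000] o=[-0.5110, 0.3888, 0.2600] → [-0.1158, 0.0444, -0.6381, 0.3584, 0.9336, 0.0000]
q̇ = J⁺·V = [0.0310, 0.7570, -0.7200]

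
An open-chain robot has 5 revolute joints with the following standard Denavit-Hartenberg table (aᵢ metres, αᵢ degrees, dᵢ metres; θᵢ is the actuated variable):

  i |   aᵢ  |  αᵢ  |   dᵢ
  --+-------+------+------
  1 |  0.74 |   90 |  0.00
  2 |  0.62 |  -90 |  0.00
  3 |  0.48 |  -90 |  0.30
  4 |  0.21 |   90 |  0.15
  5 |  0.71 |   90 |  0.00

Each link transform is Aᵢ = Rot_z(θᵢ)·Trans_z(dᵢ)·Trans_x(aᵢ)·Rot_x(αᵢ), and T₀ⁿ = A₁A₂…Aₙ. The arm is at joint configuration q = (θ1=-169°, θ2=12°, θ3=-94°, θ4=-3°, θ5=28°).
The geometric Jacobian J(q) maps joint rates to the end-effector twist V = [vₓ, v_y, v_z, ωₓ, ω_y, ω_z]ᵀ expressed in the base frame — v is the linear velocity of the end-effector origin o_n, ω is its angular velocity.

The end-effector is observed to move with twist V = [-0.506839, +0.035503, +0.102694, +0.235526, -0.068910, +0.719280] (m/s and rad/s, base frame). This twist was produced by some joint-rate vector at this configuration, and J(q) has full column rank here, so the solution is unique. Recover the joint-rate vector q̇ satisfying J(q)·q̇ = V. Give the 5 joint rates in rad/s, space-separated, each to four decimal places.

-0.2720 -0.0720 0.2520 -0.0100 0.7640

o_n = [-1.8832, 1.0054, 0.5464]
J₁: ẑ×o_n = [-1.0054, -1.8832, 0.0000], ω = ẑ
J2: z=[-0.1908, 0.9816, 0.0000] o=[-0.7264, -0.1412, 0.0000] → [0.5363, 0.1042, 0.9168, -0.1908, 0.9816, 0.0000]
J3: z=[0.2041, 0.0397, 0.9781] o=[-1.3217, -0.2569, 0.1289] → [-1.2182, -0.6345, 0.2799, 0.2041, 0.0397, 0.9781]
J4: z=[-0.9711, -0.1177, 0.2074] o=[-1.3197, 0.2313, 0.4154] → [-0.1760, 0.0103, -0.8181, -0.9711, -0.1177, 0.2074]
J5: z=[0.2103, -0.0123, 0.9776] o=[-1.4890, 0.4221, 0.4542] → [-0.5713, -0.4048, 0.1178, 0.2103, -0.0123, 0.9776]
q̇ = J⁺·V = [-0.2720, -0.0720, 0.2520, -0.0100, 0.7640]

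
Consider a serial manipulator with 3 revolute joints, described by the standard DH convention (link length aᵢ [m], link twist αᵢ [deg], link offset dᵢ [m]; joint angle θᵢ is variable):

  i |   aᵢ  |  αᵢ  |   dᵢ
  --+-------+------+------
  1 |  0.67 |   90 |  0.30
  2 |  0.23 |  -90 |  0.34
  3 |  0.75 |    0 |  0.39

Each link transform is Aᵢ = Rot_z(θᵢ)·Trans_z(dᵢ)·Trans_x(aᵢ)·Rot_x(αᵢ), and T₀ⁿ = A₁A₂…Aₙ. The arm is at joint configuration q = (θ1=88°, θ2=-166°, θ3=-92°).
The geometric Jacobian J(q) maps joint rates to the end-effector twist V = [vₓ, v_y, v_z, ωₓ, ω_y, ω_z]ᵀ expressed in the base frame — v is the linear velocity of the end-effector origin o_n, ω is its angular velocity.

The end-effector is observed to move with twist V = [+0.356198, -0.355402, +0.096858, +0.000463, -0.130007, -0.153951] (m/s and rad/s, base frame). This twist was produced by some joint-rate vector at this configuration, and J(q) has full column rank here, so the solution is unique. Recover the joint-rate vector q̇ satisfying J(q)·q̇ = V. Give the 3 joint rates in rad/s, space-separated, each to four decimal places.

o_n = [1.1087, 0.5282, -0.1277]
J₁: ẑ×o_n = [-0.5282, 1.1087, 0.0000], ω = ẑ
J2: z=[0.9994, -0.0349, 0.0000] o=[0.0234, 0.6696, 0.3000] → [0.0149, 0.4275, -0.1034, 0.9994, -0.0349, 0.0000]
J3: z=[0.0084, 0.2418, -0.9703] o=[0.3554, 0.4347, 0.2444] → [0.0008, -0.7277, -0.1813, 0.0084, 0.2418, -0.9703]
q̇ = J⁺·V = [-0.6750, 0.0050, -0.5370]

-0.6750 0.0050 -0.5370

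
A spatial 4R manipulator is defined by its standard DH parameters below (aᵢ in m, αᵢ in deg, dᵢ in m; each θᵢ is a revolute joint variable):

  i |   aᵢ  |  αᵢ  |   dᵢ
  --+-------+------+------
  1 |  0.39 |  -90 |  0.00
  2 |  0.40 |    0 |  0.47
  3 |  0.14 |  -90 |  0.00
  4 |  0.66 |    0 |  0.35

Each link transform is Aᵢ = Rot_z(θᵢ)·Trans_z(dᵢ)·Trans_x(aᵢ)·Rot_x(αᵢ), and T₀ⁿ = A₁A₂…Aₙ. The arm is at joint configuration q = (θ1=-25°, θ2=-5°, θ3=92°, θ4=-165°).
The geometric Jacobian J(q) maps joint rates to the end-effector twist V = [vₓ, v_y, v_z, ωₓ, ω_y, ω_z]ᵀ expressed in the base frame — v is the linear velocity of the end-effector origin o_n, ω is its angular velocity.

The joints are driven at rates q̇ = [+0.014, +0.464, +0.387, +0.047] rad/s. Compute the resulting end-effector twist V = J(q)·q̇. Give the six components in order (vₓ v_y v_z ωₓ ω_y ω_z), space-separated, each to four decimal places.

o_n = [0.6451, 0.4063, 0.5134]
J₁: ẑ×o_n = [-0.4063, 0.6451, 0.0000], ω = ẑ
J2: z=[0.4226, 0.9063, 0.0000] o=[0.3535, -0.1648, 0.0000] → [0.4653, -0.2170, -0.0229, 0.4226, 0.9063, 0.0000]
J3: z=[0.4226, 0.9063, 0.0000] o=[0.9132, 0.0927, 0.0349] → [0.4337, -0.2022, 0.3756, 0.4226, 0.9063, 0.0000]
J4: z=[-0.9051, 0.4220, -0.0523] o=[0.9199, 0.0896, -0.1049] → [0.2775, 0.5740, -0.1706, -0.9051, 0.4220, -0.0523]
V = J·q̇ = [0.3911, -0.1429, 0.1267, 0.3171, 0.7911, 0.0115]

0.3911 -0.1429 0.1267 0.3171 0.7911 0.0115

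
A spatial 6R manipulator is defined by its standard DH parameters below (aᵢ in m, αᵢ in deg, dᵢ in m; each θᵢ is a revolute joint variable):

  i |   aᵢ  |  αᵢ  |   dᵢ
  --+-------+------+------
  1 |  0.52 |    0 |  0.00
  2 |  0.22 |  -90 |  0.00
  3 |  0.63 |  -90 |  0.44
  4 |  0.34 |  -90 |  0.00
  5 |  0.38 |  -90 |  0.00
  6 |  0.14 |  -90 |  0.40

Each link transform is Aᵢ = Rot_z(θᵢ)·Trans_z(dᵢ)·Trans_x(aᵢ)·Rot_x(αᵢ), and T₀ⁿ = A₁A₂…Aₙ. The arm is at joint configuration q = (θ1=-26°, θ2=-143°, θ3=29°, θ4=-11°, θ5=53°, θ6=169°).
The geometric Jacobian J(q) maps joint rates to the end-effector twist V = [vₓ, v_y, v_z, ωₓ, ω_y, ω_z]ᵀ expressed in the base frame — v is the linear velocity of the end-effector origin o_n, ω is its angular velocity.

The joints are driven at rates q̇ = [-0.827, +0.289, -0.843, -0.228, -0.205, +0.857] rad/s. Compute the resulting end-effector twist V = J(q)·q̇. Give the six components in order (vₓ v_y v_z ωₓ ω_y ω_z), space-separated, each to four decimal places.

-0.6604 0.2020 0.7336 0.1091 0.8080 0.4572

o_n = [-0.5372, -0.9305, -0.0022]
J₁: ẑ×o_n = [0.9305, -0.5372, 0.0000], ω = ẑ
J2: z=[0.0000, 0.0000, 1.0000] o=[0.4674, -0.2280, 0.0000] → [0.7026, -1.0046, 0.0000, 0.0000, 0.0000, 1.0000]
J3: z=[0.1908, -0.9816, 0.0000] o=[0.2514, -0.2699, 0.0000] → [0.0022, 0.0004, -0.9002, 0.1908, -0.9816, 0.0000]
J4: z=[0.4759, 0.0925, -0.8746] o=[-0.2055, -0.8070, -0.3054] → [-0.0800, 0.1458, -0.0281, 0.4759, 0.0925, -0.8746]
J5: z=[-0.3511, 0.9317, -0.0925] o=[-0.4797, -0.9264, -0.4672] → [0.4329, 0.1686, 0.0550, -0.3511, 0.9317, -0.0925]
J6: z=[0.3576, 0.2247, 0.9064] o=[-0.8085, -1.0347, -0.3106] → [-0.0251, 0.1357, -0.0237, 0.3576, 0.2247, 0.9064]
V = J·q̇ = [-0.6604, 0.2020, 0.7336, 0.1091, 0.8080, 0.4572]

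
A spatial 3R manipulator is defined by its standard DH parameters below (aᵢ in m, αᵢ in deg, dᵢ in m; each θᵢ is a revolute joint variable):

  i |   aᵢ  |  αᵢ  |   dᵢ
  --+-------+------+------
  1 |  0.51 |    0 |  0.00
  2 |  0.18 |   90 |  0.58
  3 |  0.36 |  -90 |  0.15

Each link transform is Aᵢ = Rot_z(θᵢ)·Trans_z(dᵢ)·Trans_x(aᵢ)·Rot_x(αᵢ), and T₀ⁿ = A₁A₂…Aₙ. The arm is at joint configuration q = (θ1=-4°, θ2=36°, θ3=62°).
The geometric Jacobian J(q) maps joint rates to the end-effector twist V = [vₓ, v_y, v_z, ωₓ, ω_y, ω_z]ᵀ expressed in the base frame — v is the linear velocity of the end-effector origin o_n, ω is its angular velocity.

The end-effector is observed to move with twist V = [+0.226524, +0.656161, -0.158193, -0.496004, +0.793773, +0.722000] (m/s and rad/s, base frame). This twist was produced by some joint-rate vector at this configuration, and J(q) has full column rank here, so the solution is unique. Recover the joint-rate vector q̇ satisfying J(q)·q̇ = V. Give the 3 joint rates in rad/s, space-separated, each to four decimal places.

o_n = [0.8842, 0.0222, 0.8979]
J₁: ẑ×o_n = [-0.0222, 0.8842, 0.0000], ω = ẑ
J2: z=[0.0000, 0.0000, 1.0000] o=[0.5088, -0.0356, 0.0000] → [-0.0577, 0.3755, 0.0000, 0.0000, 0.0000, 1.0000]
J3: z=[0.5299, -0.8480, 0.0000] o=[0.6614, 0.0598, 0.5800] → [-0.2696, -0.1684, 0.1690, 0.5299, -0.8480, 0.0000]
q̇ = J⁺·V = [0.4470, 0.2750, -0.9360]

0.4470 0.2750 -0.9360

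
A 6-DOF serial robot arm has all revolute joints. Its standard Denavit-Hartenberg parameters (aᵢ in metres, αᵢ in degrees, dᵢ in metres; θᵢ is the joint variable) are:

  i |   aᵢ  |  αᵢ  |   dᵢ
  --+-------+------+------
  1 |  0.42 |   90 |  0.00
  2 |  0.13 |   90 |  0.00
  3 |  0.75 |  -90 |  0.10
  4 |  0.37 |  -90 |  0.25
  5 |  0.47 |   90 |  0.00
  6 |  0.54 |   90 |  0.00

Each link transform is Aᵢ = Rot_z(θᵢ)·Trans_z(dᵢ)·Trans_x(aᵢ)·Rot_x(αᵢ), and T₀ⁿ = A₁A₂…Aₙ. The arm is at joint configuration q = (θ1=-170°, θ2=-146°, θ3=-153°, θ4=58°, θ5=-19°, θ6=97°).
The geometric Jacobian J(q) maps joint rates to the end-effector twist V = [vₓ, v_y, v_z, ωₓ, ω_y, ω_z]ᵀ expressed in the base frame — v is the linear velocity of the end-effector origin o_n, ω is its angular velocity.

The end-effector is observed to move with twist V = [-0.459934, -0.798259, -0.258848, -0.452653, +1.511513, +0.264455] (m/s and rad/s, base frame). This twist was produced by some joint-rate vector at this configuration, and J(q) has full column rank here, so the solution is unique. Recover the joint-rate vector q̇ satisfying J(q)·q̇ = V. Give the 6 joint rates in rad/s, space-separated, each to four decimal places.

o_n = [-1.0098, -0.8433, -0.5051]
J₁: ẑ×o_n = [0.8433, -1.0098, 0.0000], ω = ẑ
J2: z=[-0.1736, 0.9848, 0.0000] o=[-0.4136, -0.0729, 0.0000] → [-0.4975, -0.0877, 0.7209, -0.1736, 0.9848, 0.0000]
J3: z=[0.5507, 0.0971, 0.8290] o=[-0.3075, -0.0542, -0.0727] → [0.6122, -0.3441, -0.3663, 0.5507, 0.0971, 0.8290]
J4: z=[0.5254, -0.8121, -0.2539] o=[-0.7389, -0.4760, 0.3839] → [0.6288, 0.5359, -0.4130, 0.5254, -0.8121, -0.2539]
J5: z=[0.2582, 0.4365, -0.8619] o=[-0.9075, -0.8223, 0.1580] → [-0.3075, 0.2594, 0.0392, 0.2582, 0.4365, -0.8619]
J6: z=[0.7607, -0.6418, -0.0971] o=[-1.1874, -1.1187, -0.0760] → [0.3022, 0.3092, 0.3235, 0.7607, -0.6418, -0.0971]
q̇ = J⁺·V = [0.0660, -0.1210, 0.7220, -0.8170, 0.8010, -0.8530]

0.0660 -0.1210 0.7220 -0.8170 0.8010 -0.8530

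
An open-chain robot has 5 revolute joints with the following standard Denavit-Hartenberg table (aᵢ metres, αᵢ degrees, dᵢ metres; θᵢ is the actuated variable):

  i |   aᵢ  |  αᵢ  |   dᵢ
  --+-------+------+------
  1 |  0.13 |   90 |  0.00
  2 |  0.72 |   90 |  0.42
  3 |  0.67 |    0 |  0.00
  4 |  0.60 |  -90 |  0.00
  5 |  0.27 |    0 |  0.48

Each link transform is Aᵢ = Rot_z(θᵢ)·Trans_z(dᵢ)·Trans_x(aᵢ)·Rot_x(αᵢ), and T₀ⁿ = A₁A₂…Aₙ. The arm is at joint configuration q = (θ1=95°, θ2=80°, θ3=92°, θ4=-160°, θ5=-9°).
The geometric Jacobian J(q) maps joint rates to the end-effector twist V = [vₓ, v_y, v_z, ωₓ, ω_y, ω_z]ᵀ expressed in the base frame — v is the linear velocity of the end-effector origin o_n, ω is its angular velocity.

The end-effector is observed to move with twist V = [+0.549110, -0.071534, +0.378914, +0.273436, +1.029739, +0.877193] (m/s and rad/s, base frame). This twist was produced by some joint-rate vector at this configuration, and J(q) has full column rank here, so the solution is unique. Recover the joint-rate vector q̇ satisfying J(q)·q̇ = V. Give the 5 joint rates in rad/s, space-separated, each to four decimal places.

0.1990 0.0220 0.3300 0.5390 0.9080

o_n = [0.4269, 0.4652, 1.4367]
J₁: ẑ×o_n = [-0.4652, 0.4269, 0.0000], ω = ẑ
J2: z=[0.9962, 0.0872, 0.0000] o=[-0.0113, 0.1295, 0.0000] → [0.1252, -1.4312, 0.2962, 0.9962, 0.0872, 0.0000]
J3: z=[-0.0858, 0.9811, -0.1736] o=[0.3962, 0.2907, 0.7091] → [0.7442, 0.0571, -0.0451, -0.0858, 0.9811, -0.1736]
J4: z=[-0.0858, 0.9811, -0.1736] o=[1.0636, 0.3450, 0.6860] → [0.7573, 0.1750, 0.6143, -0.0858, 0.9811, -0.1736]
J5: z=[0.3591, 0.1930, 0.9131] o=[0.5060, 0.3354, 0.9074] → [-0.0164, -0.2623, 0.0619, 0.3591, 0.1930, 0.9131]
q̇ = J⁺·V = [0.1990, 0.0220, 0.3300, 0.5390, 0.9080]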